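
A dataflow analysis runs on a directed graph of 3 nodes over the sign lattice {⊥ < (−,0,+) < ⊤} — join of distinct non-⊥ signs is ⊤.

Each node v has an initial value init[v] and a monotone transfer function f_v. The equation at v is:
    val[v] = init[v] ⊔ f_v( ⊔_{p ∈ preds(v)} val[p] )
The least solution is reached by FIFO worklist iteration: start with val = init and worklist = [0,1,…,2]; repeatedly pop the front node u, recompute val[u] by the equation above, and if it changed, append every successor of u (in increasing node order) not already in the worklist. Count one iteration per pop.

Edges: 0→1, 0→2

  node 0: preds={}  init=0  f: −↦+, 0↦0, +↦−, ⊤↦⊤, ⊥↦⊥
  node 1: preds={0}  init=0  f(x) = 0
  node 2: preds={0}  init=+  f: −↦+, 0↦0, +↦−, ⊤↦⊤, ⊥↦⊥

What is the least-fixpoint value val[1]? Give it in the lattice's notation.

Trace (3 dequeues):
  [1] u=0 | in ⊥ | out 0 | ==
  [2] u=1 | in 0 | out 0 | ==
  [3] u=2 | in 0 | out ⊤ | prev + | push {}

Converged values:
  [0] 0
  [1] 0
  [2] ⊤

0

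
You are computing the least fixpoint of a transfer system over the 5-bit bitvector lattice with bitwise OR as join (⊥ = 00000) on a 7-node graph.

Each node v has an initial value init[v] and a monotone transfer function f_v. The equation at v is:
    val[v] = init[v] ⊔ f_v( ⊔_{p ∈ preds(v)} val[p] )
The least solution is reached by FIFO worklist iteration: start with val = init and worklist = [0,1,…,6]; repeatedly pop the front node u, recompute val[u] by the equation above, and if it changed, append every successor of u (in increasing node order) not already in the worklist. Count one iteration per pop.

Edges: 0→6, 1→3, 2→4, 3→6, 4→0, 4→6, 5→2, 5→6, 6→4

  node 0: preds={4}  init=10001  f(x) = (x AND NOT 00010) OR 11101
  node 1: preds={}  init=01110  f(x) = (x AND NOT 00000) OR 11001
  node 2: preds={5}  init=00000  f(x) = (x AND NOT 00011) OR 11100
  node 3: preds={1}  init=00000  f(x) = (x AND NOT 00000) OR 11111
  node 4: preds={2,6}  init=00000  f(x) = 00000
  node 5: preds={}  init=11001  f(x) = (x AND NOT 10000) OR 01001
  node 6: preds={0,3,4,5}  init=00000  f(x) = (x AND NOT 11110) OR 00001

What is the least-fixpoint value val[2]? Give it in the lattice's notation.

Trace (8 dequeues):
  [1] u=0 | in 00000 | out 11101 | prev 10001 | push {}
  [2] u=1 | in 00000 | out 11111 | prev 01110 | push {}
  [3] u=2 | in 11001 | out 11100 | prev 00000 | push {}
  [4] u=3 | in 11111 | out 11111 | prev 00000 | push {}
  [5] u=4 | in 11100 | out 00000 | ==
  [6] u=5 | in 00000 | out 11001 | ==
  [7] u=6 | in 11111 | out 00001 | prev 00000 | push {4}
  [8] u=4 | in 11101 | out 00000 | ==

Converged values:
  [0] 11101
  [1] 11111
  [2] 11100
  [3] 11111
  [4] 00000
  [5] 11001
  [6] 00001

11100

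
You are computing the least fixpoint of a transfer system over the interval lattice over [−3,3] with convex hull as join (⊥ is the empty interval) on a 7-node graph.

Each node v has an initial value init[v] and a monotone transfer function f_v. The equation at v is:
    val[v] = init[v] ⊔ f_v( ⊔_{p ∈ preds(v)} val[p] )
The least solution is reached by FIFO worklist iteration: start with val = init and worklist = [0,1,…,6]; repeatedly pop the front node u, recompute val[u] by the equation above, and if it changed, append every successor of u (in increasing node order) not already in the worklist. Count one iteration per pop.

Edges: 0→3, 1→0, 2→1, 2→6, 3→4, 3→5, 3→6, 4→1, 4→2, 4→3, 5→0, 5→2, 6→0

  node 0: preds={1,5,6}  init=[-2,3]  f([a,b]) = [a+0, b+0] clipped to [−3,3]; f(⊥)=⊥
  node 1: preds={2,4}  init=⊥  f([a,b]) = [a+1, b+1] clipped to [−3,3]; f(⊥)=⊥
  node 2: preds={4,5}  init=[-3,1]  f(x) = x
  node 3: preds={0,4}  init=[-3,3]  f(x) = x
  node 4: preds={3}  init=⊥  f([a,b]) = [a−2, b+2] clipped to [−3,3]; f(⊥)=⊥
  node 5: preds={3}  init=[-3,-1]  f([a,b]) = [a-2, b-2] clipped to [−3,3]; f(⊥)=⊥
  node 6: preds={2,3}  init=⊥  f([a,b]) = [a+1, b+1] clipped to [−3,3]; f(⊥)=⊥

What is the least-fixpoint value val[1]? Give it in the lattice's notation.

Iteration log — 14 steps:
  step 1. node 0  ⊔preds=[-3,-1]  new=[-3,3]  old=[-2,3]  +wl: 
  step 2. node 1  ⊔preds=[-3,1]  new=[-2,2]  old=⊥  +wl: 0
  step 3. node 2  ⊔preds=[-3,-1]  new=[-3,1]  stable
  step 4. node 3  ⊔preds=[-3,3]  new=[-3,3]  stable
  step 5. node 4  ⊔preds=[-3,3]  new=[-3,3]  old=⊥  +wl: 1,2,3
  step 6. node 5  ⊔preds=[-3,3]  new=[-3,1]  old=[-3,-1]  +wl: 
  step 7. node 6  ⊔preds=[-3,3]  new=[-2,3]  old=⊥  +wl: 
  step 8. node 0  ⊔preds=[-3,3]  new=[-3,3]  stable
  step 9. node 1  ⊔preds=[-3,3]  new=[-2,3]  old=[-2,2]  +wl: 0
  step 10. node 2  ⊔preds=[-3,3]  new=[-3,3]  old=[-3,1]  +wl: 1,6
  step 11. node 3  ⊔preds=[-3,3]  new=[-3,3]  stable
  step 12. node 0  ⊔preds=[-3,3]  new=[-3,3]  stable
  step 13. node 1  ⊔preds=[-3,3]  new=[-2,3]  stable
  step 14. node 6  ⊔preds=[-3,3]  new=[-2,3]  stable

Least fixpoint reached:
  node 0: [-3,3]
  node 1: [-2,3]
  node 2: [-3,3]
  node 3: [-3,3]
  node 4: [-3,3]
  node 5: [-3,1]
  node 6: [-2,3]

[-2,3]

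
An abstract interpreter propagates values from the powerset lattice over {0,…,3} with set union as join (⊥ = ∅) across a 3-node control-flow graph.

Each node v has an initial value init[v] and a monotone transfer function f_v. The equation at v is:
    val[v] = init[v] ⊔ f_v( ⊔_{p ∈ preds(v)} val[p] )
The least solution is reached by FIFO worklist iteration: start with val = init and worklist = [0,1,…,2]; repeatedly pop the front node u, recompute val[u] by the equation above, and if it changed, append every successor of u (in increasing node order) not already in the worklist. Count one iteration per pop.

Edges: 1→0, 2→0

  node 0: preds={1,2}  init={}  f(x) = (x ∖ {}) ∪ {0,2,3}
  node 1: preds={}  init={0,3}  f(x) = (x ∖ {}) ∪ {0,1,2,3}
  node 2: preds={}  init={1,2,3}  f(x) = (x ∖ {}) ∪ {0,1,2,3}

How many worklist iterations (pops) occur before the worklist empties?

Trace (4 dequeues):
  [1] u=0 | in {0,1,2,3} | out {0,1,2,3} | prev {} | push {}
  [2] u=1 | in {} | out {0,1,2,3} | prev {0,3} | push {0}
  [3] u=2 | in {} | out {0,1,2,3} | prev {1,2,3} | push {}
  [4] u=0 | in {0,1,2,3} | out {0,1,2,3} | ==

Converged values:
  [0] {0,1,2,3}
  [1] {0,1,2,3}
  [2] {0,1,2,3}

4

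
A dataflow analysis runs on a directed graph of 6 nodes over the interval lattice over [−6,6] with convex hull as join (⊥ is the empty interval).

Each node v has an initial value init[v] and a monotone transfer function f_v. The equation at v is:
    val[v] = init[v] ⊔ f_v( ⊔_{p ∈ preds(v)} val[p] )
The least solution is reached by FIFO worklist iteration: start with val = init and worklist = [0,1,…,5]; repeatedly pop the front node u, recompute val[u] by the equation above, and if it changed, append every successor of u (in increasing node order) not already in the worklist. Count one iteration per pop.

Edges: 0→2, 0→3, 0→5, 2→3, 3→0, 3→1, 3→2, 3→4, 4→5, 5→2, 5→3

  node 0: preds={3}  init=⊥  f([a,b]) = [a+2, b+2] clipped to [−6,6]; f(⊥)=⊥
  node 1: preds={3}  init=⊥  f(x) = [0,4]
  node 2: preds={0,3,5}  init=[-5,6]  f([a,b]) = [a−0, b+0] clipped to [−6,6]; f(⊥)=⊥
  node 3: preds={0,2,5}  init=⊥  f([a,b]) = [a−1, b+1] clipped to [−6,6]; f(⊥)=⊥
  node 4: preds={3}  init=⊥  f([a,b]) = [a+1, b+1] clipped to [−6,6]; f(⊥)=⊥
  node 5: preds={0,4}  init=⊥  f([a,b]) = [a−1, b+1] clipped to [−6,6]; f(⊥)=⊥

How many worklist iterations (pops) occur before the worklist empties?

11

Worklist (11 pops):
  #1 pop 0: in=⊥ → ⊥ (no change)
  #2 pop 1: in=⊥ → [0,4] (was ⊥); enqueue []
  #3 pop 2: in=⊥ → [-5,6] (no change)
  #4 pop 3: in=[-5,6] → [-6,6] (was ⊥); enqueue [0,1,2]
  #5 pop 4: in=[-6,6] → [-5,6] (was ⊥); enqueue []
  #6 pop 5: in=[-5,6] → [-6,6] (was ⊥); enqueue [3]
  #7 pop 0: in=[-6,6] → [-4,6] (was ⊥); enqueue [5]
  #8 pop 1: in=[-6,6] → [0,4] (no change)
  #9 pop 2: in=[-6,6] → [-6,6] (was [-5,6]); enqueue []
  #10 pop 3: in=[-6,6] → [-6,6] (no change)
  #11 pop 5: in=[-5,6] → [-6,6] (no change)

Fixpoint:
  val[0] = [-4,6]
  val[1] = [0,4]
  val[2] = [-6,6]
  val[3] = [-6,6]
  val[4] = [-5,6]
  val[5] = [-6,6]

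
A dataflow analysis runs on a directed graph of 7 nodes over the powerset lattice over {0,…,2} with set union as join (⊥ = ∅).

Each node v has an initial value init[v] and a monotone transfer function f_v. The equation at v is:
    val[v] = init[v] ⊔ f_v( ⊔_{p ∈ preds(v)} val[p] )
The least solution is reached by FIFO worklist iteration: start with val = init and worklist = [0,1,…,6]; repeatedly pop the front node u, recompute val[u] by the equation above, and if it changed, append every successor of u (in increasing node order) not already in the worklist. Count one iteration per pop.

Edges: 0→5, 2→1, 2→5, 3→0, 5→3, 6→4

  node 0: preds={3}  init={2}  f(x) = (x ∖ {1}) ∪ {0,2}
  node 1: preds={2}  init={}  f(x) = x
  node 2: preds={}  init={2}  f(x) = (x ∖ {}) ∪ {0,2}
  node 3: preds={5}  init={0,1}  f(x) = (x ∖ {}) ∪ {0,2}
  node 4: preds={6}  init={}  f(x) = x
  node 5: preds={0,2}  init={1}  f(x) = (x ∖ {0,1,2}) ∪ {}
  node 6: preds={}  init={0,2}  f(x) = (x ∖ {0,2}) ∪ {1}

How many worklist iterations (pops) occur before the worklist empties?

10

Worklist (10 pops):
  #1 pop 0: in={0,1} → {0,2} (was {2}); enqueue []
  #2 pop 1: in={2} → {2} (was {}); enqueue []
  #3 pop 2: in={} → {0,2} (was {2}); enqueue [1]
  #4 pop 3: in={1} → {0,1,2} (was {0,1}); enqueue [0]
  #5 pop 4: in={0,2} → {0,2} (was {}); enqueue []
  #6 pop 5: in={0,2} → {1} (no change)
  #7 pop 6: in={} → {0,1,2} (was {0,2}); enqueue [4]
  #8 pop 1: in={0,2} → {0,2} (was {2}); enqueue []
  #9 pop 0: in={0,1,2} → {0,2} (no change)
  #10 pop 4: in={0,1,2} → {0,1,2} (was {0,2}); enqueue []

Fixpoint:
  val[0] = {0,2}
  val[1] = {0,2}
  val[2] = {0,2}
  val[3] = {0,1,2}
  val[4] = {0,1,2}
  val[5] = {1}
  val[6] = {0,1,2}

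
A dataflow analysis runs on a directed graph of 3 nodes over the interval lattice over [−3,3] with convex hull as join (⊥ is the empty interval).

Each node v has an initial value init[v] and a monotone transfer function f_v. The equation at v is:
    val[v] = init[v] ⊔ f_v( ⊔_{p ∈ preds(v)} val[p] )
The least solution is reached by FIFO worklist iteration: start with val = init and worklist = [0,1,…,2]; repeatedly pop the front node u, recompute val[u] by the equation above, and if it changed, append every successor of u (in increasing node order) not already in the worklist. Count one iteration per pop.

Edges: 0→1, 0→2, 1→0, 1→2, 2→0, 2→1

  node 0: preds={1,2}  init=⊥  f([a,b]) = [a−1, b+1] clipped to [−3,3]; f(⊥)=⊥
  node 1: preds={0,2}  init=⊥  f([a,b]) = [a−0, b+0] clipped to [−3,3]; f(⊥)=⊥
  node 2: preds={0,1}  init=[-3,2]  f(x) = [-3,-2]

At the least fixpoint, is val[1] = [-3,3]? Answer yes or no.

Worklist (4 pops):
  #1 pop 0: in=[-3,2] → [-3,3] (was ⊥); enqueue []
  #2 pop 1: in=[-3,3] → [-3,3] (was ⊥); enqueue [0]
  #3 pop 2: in=[-3,3] → [-3,2] (no change)
  #4 pop 0: in=[-3,3] → [-3,3] (no change)

Fixpoint:
  val[0] = [-3,3]
  val[1] = [-3,3]
  val[2] = [-3,2]

yes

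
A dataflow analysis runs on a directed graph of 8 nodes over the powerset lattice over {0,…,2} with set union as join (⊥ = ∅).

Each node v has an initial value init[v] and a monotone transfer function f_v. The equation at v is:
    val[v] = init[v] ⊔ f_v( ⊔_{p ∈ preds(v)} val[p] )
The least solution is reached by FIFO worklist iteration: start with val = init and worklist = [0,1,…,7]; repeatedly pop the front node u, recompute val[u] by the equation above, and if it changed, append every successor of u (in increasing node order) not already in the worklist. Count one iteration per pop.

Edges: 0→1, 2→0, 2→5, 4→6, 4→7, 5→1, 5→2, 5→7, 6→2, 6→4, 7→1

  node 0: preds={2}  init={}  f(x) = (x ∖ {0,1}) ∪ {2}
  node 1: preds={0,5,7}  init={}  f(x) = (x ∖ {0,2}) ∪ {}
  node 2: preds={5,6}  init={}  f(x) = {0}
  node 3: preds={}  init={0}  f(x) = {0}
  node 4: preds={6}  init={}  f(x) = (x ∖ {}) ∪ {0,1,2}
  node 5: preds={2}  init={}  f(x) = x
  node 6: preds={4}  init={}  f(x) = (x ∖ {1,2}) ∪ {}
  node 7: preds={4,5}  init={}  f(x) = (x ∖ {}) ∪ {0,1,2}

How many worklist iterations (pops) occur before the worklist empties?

Worklist (12 pops):
  #1 pop 0: in={} → {2} (was {}); enqueue []
  #2 pop 1: in={2} → {} (no change)
  #3 pop 2: in={} → {0} (was {}); enqueue [0]
  #4 pop 3: in={} → {0} (no change)
  #5 pop 4: in={} → {0,1,2} (was {}); enqueue []
  #6 pop 5: in={0} → {0} (was {}); enqueue [1,2]
  #7 pop 6: in={0,1,2} → {0} (was {}); enqueue [4]
  #8 pop 7: in={0,1,2} → {0,1,2} (was {}); enqueue []
  #9 pop 0: in={0} → {2} (no change)
  #10 pop 1: in={0,1,2} → {1} (was {}); enqueue []
  #11 pop 2: in={0} → {0} (no change)
  #12 pop 4: in={0} → {0,1,2} (no change)

Fixpoint:
  val[0] = {2}
  val[1] = {1}
  val[2] = {0}
  val[3] = {0}
  val[4] = {0,1,2}
  val[5] = {0}
  val[6] = {0}
  val[7] = {0,1,2}

12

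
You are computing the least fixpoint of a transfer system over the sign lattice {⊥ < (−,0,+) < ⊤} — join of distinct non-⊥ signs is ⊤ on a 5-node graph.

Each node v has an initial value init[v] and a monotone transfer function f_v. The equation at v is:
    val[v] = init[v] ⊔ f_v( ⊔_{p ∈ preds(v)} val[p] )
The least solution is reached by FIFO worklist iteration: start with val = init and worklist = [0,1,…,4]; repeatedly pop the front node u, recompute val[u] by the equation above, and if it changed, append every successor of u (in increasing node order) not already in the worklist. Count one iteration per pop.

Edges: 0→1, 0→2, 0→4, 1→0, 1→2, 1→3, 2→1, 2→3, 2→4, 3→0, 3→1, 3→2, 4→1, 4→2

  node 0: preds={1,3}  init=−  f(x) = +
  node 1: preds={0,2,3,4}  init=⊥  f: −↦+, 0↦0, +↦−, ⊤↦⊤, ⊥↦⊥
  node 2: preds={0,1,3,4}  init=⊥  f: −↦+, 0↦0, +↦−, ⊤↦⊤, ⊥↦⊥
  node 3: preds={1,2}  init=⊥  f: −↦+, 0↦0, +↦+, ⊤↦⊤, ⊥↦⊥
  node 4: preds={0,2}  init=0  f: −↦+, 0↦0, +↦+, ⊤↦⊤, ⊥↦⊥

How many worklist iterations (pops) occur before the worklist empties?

Trace (8 dequeues):
  [1] u=0 | in ⊥ | out ⊤ | prev − | push {}
  [2] u=1 | in ⊤ | out ⊤ | prev ⊥ | push {0}
  [3] u=2 | in ⊤ | out ⊤ | prev ⊥ | push {1}
  [4] u=3 | in ⊤ | out ⊤ | prev ⊥ | push {2}
  [5] u=4 | in ⊤ | out ⊤ | prev 0 | push {}
  [6] u=0 | in ⊤ | out ⊤ | ==
  [7] u=1 | in ⊤ | out ⊤ | ==
  [8] u=2 | in ⊤ | out ⊤ | ==

Converged values:
  [0] ⊤
  [1] ⊤
  [2] ⊤
  [3] ⊤
  [4] ⊤

8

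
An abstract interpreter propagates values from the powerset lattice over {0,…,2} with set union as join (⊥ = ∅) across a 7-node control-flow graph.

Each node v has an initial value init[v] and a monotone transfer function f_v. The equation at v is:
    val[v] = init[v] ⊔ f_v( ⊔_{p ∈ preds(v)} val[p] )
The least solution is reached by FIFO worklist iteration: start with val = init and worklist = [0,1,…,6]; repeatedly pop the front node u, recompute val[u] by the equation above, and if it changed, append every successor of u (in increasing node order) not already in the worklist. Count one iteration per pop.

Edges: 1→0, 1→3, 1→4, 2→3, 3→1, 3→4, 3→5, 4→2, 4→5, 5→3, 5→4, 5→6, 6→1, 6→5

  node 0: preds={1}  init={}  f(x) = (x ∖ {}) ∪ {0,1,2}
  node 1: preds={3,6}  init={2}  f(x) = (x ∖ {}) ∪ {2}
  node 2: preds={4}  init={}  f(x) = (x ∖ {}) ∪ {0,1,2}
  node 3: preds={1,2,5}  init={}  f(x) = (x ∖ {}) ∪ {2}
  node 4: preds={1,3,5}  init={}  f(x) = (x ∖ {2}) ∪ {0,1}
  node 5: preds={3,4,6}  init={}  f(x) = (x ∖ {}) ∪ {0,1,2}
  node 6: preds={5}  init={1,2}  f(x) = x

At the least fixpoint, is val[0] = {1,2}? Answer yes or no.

Iteration log — 14 steps:
  step 1. node 0  ⊔preds={2}  new={0,1,2}  old={}  +wl: 
  step 2. node 1  ⊔preds={1,2}  new={1,2}  old={2}  +wl: 0
  step 3. node 2  ⊔preds={}  new={0,1,2}  old={}  +wl: 
  step 4. node 3  ⊔preds={0,1,2}  new={0,1,2}  old={}  +wl: 1
  step 5. node 4  ⊔preds={0,1,2}  new={0,1}  old={}  +wl: 2
  step 6. node 5  ⊔preds={0,1,2}  new={0,1,2}  old={}  +wl: 3,4
  step 7. node 6  ⊔preds={0,1,2}  new={0,1,2}  old={1,2}  +wl: 5
  step 8. node 0  ⊔preds={1,2}  new={0,1,2}  stable
  step 9. node 1  ⊔preds={0,1,2}  new={0,1,2}  old={1,2}  +wl: 0
  step 10. node 2  ⊔preds={0,1}  new={0,1,2}  stable
  step 11. node 3  ⊔preds={0,1,2}  new={0,1,2}  stable
  step 12. node 4  ⊔preds={0,1,2}  new={0,1}  stable
  step 13. node 5  ⊔preds={0,1,2}  new={0,1,2}  stable
  step 14. node 0  ⊔preds={0,1,2}  new={0,1,2}  stable

Least fixpoint reached:
  node 0: {0,1,2}
  node 1: {0,1,2}
  node 2: {0,1,2}
  node 3: {0,1,2}
  node 4: {0,1}
  node 5: {0,1,2}
  node 6: {0,1,2}

no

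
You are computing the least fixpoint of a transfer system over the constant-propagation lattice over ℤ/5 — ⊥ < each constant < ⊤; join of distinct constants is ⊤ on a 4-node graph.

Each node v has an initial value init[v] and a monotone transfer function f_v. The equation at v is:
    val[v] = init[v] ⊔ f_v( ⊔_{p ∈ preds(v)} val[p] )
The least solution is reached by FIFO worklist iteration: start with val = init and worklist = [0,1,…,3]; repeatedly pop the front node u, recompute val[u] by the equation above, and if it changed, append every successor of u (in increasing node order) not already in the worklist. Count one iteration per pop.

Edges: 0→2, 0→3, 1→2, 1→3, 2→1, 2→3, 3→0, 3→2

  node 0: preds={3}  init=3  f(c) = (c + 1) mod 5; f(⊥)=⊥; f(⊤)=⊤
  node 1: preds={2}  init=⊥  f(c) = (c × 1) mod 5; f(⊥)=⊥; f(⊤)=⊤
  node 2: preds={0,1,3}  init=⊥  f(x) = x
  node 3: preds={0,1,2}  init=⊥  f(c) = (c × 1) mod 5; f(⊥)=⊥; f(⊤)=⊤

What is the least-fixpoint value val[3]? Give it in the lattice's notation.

⊤

Iteration log — 12 steps:
  step 1. node 0  ⊔preds=⊥  new=3  stable
  step 2. node 1  ⊔preds=⊥  new=⊥  stable
  step 3. node 2  ⊔preds=3  new=3  old=⊥  +wl: 1
  step 4. node 3  ⊔preds=3  new=3  old=⊥  +wl: 0,2
  step 5. node 1  ⊔preds=3  new=3  old=⊥  +wl: 3
  step 6. node 0  ⊔preds=3  new=⊤  old=3  +wl: 
  step 7. node 2  ⊔preds=⊤  new=⊤  old=3  +wl: 1
  step 8. node 3  ⊔preds=⊤  new=⊤  old=3  +wl: 0,2
  step 9. node 1  ⊔preds=⊤  new=⊤  old=3  +wl: 3
  step 10. node 0  ⊔preds=⊤  new=⊤  stable
  step 11. node 2  ⊔preds=⊤  new=⊤  stable
  step 12. node 3  ⊔preds=⊤  new=⊤  stable

Least fixpoint reached:
  node 0: ⊤
  node 1: ⊤
  node 2: ⊤
  node 3: ⊤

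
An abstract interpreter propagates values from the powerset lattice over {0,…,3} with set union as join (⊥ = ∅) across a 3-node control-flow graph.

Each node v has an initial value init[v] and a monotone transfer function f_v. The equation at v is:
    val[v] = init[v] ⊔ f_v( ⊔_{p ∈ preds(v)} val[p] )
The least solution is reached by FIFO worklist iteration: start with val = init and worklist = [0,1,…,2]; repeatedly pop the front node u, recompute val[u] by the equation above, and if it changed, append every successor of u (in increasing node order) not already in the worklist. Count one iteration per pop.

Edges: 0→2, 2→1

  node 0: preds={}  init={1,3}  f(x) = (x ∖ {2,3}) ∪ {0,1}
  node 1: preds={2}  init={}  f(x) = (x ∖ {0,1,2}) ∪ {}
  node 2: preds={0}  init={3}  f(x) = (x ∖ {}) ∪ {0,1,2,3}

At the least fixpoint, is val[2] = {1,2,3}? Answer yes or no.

Iteration log — 4 steps:
  step 1. node 0  ⊔preds={}  new={0,1,3}  old={1,3}  +wl: 
  step 2. node 1  ⊔preds={3}  new={3}  old={}  +wl: 
  step 3. node 2  ⊔preds={0,1,3}  new={0,1,2,3}  old={3}  +wl: 1
  step 4. node 1  ⊔preds={0,1,2,3}  new={3}  stable

Least fixpoint reached:
  node 0: {0,1,3}
  node 1: {3}
  node 2: {0,1,2,3}

no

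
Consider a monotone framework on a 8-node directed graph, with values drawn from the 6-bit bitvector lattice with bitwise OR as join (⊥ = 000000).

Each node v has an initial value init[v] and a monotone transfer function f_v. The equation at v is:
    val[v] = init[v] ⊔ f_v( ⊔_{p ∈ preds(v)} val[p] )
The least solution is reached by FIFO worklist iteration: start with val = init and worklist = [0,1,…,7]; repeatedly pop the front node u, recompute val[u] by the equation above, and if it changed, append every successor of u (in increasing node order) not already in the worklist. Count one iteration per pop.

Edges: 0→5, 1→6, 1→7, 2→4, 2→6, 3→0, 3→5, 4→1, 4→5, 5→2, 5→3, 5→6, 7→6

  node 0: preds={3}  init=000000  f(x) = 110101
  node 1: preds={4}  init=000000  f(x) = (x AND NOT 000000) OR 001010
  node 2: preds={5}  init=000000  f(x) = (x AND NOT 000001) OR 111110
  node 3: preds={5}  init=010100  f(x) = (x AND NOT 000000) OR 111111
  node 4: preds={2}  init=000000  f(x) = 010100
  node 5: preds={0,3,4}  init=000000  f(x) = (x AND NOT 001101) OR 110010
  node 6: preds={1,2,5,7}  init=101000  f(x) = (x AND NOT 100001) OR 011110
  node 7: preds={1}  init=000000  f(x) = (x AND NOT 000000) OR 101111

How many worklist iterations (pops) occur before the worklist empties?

15

Trace (15 dequeues):
  [1] u=0 | in 010100 | out 110101 | prev 000000 | push {}
  [2] u=1 | in 000000 | out 001010 | prev 000000 | push {}
  [3] u=2 | in 000000 | out 111110 | prev 000000 | push {}
  [4] u=3 | in 000000 | out 111111 | prev 010100 | push {0}
  [5] u=4 | in 111110 | out 010100 | prev 000000 | push {1}
  [6] u=5 | in 111111 | out 110010 | prev 000000 | push {2,3}
  [7] u=6 | in 111110 | out 111110 | prev 101000 | push {}
  [8] u=7 | in 001010 | out 101111 | prev 000000 | push {6}
  [9] u=0 | in 111111 | out 110101 | ==
  [10] u=1 | in 010100 | out 011110 | prev 001010 | push {7}
  [11] u=2 | in 110010 | out 111110 | ==
  [12] u=3 | in 110010 | out 111111 | ==
  [13] u=6 | in 111111 | out 111110 | ==
  [14] u=7 | in 011110 | out 111111 | prev 101111 | push {6}
  [15] u=6 | in 111111 | out 111110 | ==

Converged values:
  [0] 110101
  [1] 011110
  [2] 111110
  [3] 111111
  [4] 010100
  [5] 110010
  [6] 111110
  [7] 111111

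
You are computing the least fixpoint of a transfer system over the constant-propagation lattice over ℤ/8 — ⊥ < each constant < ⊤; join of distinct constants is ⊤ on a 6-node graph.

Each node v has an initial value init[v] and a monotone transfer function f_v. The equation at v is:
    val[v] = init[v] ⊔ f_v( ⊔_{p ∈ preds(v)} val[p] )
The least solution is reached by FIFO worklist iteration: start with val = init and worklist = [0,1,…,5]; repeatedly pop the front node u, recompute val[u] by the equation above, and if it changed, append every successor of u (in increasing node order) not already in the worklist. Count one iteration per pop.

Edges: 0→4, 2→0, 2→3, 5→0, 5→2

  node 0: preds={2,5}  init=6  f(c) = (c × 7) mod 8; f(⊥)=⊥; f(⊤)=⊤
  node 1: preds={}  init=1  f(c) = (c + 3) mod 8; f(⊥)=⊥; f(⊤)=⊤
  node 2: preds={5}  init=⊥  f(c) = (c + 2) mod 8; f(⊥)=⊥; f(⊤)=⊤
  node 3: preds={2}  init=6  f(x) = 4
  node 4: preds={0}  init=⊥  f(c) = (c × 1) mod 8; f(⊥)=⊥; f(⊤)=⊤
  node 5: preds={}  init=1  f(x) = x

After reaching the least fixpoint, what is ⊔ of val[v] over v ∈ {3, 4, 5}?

⊤

Iteration log — 7 steps:
  step 1. node 0  ⊔preds=1  new=⊤  old=6  +wl: 
  step 2. node 1  ⊔preds=⊥  new=1  stable
  step 3. node 2  ⊔preds=1  new=3  old=⊥  +wl: 0
  step 4. node 3  ⊔preds=3  new=⊤  old=6  +wl: 
  step 5. node 4  ⊔preds=⊤  new=⊤  old=⊥  +wl: 
  step 6. node 5  ⊔preds=⊥  new=1  stable
  step 7. node 0  ⊔preds=⊤  new=⊤  stable

Least fixpoint reached:
  node 0: ⊤
  node 1: 1
  node 2: 3
  node 3: ⊤
  node 4: ⊤
  node 5: 1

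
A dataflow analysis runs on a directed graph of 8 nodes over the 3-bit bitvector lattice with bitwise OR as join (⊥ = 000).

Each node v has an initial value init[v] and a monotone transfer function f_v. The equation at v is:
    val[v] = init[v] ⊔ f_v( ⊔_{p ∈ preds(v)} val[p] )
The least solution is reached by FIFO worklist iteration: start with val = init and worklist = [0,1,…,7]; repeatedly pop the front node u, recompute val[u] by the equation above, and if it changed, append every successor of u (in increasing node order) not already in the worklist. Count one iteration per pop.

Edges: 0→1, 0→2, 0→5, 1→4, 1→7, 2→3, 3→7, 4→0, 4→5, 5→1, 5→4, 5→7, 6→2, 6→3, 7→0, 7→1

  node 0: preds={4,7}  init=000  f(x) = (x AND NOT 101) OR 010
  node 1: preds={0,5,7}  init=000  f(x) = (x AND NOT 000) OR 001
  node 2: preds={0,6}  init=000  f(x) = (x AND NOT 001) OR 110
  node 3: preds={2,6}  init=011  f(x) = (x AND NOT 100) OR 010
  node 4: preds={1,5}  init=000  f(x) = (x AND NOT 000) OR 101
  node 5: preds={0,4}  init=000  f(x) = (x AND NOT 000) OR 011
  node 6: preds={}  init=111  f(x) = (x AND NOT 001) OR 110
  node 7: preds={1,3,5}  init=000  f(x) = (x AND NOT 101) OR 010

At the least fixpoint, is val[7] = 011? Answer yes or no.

no

Trace (12 dequeues):
  [1] u=0 | in 000 | out 010 | prev 000 | push {}
  [2] u=1 | in 010 | out 011 | prev 000 | push {}
  [3] u=2 | in 111 | out 110 | prev 000 | push {}
  [4] u=3 | in 111 | out 011 | ==
  [5] u=4 | in 011 | out 111 | prev 000 | push {0}
  [6] u=5 | in 111 | out 111 | prev 000 | push {1,4}
  [7] u=6 | in 000 | out 111 | ==
  [8] u=7 | in 111 | out 010 | prev 000 | push {}
  [9] u=0 | in 111 | out 010 | ==
  [10] u=1 | in 111 | out 111 | prev 011 | push {7}
  [11] u=4 | in 111 | out 111 | ==
  [12] u=7 | in 111 | out 010 | ==

Converged values:
  [0] 010
  [1] 111
  [2] 110
  [3] 011
  [4] 111
  [5] 111
  [6] 111
  [7] 010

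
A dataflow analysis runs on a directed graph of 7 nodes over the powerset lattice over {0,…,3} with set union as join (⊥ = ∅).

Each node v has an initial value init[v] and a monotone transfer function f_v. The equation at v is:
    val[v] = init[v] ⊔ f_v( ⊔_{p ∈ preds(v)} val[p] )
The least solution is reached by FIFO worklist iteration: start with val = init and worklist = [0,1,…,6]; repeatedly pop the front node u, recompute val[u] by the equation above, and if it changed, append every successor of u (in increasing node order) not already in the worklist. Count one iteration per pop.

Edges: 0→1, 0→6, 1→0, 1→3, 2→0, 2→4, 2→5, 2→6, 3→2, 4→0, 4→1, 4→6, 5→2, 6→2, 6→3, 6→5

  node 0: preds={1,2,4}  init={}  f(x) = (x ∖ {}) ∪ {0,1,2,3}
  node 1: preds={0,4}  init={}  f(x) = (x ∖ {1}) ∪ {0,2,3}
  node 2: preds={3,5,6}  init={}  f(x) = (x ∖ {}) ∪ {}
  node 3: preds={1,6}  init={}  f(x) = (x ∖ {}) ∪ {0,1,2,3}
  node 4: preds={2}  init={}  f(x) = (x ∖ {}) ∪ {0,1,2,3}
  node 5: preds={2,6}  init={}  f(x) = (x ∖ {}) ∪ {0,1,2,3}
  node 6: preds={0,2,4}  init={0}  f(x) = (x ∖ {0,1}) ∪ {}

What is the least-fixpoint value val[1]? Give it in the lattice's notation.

{0,2,3}

Iteration log — 15 steps:
  step 1. node 0  ⊔preds={}  new={0,1,2,3}  old={}  +wl: 
  step 2. node 1  ⊔preds={0,1,2,3}  new={0,2,3}  old={}  +wl: 0
  step 3. node 2  ⊔preds={0}  new={0}  old={}  +wl: 
  step 4. node 3  ⊔preds={0,2,3}  new={0,1,2,3}  old={}  +wl: 2
  step 5. node 4  ⊔preds={0}  new={0,1,2,3}  old={}  +wl: 1
  step 6. node 5  ⊔preds={0}  new={0,1,2,3}  old={}  +wl: 
  step 7. node 6  ⊔preds={0,1,2,3}  new={0,2,3}  old={0}  +wl: 3,5
  step 8. node 0  ⊔preds={0,1,2,3}  new={0,1,2,3}  stable
  step 9. node 2  ⊔preds={0,1,2,3}  new={0,1,2,3}  old={0}  +wl: 0,4,6
  step 10. node 1  ⊔preds={0,1,2,3}  new={0,2,3}  stable
  step 11. node 3  ⊔preds={0,2,3}  new={0,1,2,3}  stable
  step 12. node 5  ⊔preds={0,1,2,3}  new={0,1,2,3}  stable
  step 13. node 0  ⊔preds={0,1,2,3}  new={0,1,2,3}  stable
  step 14. node 4  ⊔preds={0,1,2,3}  new={0,1,2,3}  stable
  step 15. node 6  ⊔preds={0,1,2,3}  new={0,2,3}  stable

Least fixpoint reached:
  node 0: {0,1,2,3}
  node 1: {0,2,3}
  node 2: {0,1,2,3}
  node 3: {0,1,2,3}
  node 4: {0,1,2,3}
  node 5: {0,1,2,3}
  node 6: {0,2,3}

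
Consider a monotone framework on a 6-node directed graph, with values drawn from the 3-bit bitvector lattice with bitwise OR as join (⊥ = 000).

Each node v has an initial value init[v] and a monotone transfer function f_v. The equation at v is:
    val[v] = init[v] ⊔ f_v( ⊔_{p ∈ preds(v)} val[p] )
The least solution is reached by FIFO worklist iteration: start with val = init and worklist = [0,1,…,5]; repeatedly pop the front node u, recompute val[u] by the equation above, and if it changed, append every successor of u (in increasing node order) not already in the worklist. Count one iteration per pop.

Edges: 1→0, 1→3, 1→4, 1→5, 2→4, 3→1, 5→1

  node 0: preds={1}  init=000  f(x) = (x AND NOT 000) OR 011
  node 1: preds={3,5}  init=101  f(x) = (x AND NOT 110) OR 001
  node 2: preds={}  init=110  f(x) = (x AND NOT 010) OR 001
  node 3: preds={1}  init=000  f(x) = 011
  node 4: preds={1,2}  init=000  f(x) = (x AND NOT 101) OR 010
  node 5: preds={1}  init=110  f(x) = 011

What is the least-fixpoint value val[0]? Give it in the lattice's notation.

111

Iteration log — 7 steps:
  step 1. node 0  ⊔preds=101  new=111  old=000  +wl: 
  step 2. node 1  ⊔preds=110  new=101  stable
  step 3. node 2  ⊔preds=000  new=111  old=110  +wl: 
  step 4. node 3  ⊔preds=101  new=011  old=000  +wl: 1
  step 5. node 4  ⊔preds=111  new=010  old=000  +wl: 
  step 6. node 5  ⊔preds=101  new=111  old=110  +wl: 
  step 7. node 1  ⊔preds=111  new=101  stable

Least fixpoint reached:
  node 0: 111
  node 1: 101
  node 2: 111
  node 3: 011
  node 4: 010
  node 5: 111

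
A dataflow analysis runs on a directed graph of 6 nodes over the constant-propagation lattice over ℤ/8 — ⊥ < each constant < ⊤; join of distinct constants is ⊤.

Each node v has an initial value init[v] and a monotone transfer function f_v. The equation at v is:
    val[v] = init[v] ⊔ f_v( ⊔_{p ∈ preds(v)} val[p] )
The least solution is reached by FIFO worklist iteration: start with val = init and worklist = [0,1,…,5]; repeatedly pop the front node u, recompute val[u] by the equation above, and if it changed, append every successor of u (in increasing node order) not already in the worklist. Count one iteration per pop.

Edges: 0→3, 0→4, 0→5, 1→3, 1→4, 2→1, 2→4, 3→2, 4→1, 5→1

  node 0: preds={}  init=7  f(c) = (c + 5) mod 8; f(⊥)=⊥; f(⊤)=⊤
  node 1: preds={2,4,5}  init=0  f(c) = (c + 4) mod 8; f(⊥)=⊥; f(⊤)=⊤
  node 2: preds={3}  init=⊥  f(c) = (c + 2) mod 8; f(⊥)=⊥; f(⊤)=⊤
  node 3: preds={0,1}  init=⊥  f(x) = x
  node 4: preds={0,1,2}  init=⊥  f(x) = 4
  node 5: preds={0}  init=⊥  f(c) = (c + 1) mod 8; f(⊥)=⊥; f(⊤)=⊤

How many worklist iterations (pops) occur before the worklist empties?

10

Worklist (10 pops):
  #1 pop 0: in=⊥ → 7 (no change)
  #2 pop 1: in=⊥ → 0 (no change)
  #3 pop 2: in=⊥ → ⊥ (no change)
  #4 pop 3: in=⊤ → ⊤ (was ⊥); enqueue [2]
  #5 pop 4: in=⊤ → 4 (was ⊥); enqueue [1]
  #6 pop 5: in=7 → 0 (was ⊥); enqueue []
  #7 pop 2: in=⊤ → ⊤ (was ⊥); enqueue [4]
  #8 pop 1: in=⊤ → ⊤ (was 0); enqueue [3]
  #9 pop 4: in=⊤ → 4 (no change)
  #10 pop 3: in=⊤ → ⊤ (no change)

Fixpoint:
  val[0] = 7
  val[1] = ⊤
  val[2] = ⊤
  val[3] = ⊤
  val[4] = 4
  val[5] = 0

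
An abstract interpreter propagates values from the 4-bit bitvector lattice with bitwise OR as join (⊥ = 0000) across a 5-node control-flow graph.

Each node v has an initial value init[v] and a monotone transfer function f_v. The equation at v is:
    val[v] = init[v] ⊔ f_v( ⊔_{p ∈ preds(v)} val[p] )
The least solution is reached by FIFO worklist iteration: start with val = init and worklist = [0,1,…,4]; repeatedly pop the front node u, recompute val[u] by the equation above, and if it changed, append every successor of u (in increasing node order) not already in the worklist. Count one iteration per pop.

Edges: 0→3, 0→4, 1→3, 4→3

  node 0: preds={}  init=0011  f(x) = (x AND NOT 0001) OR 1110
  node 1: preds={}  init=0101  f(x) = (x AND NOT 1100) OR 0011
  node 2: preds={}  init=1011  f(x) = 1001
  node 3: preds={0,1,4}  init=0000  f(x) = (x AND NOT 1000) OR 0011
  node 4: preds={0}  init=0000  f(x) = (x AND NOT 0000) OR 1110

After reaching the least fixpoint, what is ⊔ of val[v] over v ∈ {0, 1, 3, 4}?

1111

Worklist (6 pops):
  #1 pop 0: in=0000 → 1111 (was 0011); enqueue []
  #2 pop 1: in=0000 → 0111 (was 0101); enqueue []
  #3 pop 2: in=0000 → 1011 (no change)
  #4 pop 3: in=1111 → 0111 (was 0000); enqueue []
  #5 pop 4: in=1111 → 1111 (was 0000); enqueue [3]
  #6 pop 3: in=1111 → 0111 (no change)

Fixpoint:
  val[0] = 1111
  val[1] = 0111
  val[2] = 1011
  val[3] = 0111
  val[4] = 1111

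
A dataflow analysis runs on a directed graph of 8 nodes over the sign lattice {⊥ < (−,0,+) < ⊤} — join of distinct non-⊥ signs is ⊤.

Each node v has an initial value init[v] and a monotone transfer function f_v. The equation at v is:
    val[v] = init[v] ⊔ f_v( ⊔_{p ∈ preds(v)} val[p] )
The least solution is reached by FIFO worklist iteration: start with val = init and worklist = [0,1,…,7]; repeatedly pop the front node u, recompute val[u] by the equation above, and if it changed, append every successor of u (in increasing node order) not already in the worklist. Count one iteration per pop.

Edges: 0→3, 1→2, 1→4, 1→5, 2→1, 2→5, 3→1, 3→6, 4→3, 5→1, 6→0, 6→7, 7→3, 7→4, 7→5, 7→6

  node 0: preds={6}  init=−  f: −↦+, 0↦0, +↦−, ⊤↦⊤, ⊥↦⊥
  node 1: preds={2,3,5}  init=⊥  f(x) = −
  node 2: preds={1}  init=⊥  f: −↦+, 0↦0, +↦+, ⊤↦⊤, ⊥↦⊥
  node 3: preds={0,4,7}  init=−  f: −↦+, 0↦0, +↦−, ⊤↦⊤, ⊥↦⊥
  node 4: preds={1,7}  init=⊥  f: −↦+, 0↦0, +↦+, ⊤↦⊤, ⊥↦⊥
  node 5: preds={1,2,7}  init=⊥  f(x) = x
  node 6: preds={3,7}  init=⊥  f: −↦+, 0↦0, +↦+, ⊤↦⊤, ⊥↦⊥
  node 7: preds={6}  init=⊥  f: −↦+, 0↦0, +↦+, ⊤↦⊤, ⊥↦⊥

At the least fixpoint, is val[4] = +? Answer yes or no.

Trace (15 dequeues):
  [1] u=0 | in ⊥ | out − | ==
  [2] u=1 | in − | out − | prev ⊥ | push {}
  [3] u=2 | in − | out + | prev ⊥ | push {1}
  [4] u=3 | in − | out ⊤ | prev − | push {}
  [5] u=4 | in − | out + | prev ⊥ | push {3}
  [6] u=5 | in ⊤ | out ⊤ | prev ⊥ | push {}
  [7] u=6 | in ⊤ | out ⊤ | prev ⊥ | push {0}
  [8] u=7 | in ⊤ | out ⊤ | prev ⊥ | push {4,5,6}
  [9] u=1 | in ⊤ | out − | ==
  [10] u=3 | in ⊤ | out ⊤ | ==
  [11] u=0 | in ⊤ | out ⊤ | prev − | push {3}
  [12] u=4 | in ⊤ | out ⊤ | prev + | push {}
  [13] u=5 | in ⊤ | out ⊤ | ==
  [14] u=6 | in ⊤ | out ⊤ | ==
  [15] u=3 | in ⊤ | out ⊤ | ==

Converged values:
  [0] ⊤
  [1] −
  [2] +
  [3] ⊤
  [4] ⊤
  [5] ⊤
  [6] ⊤
  [7] ⊤

no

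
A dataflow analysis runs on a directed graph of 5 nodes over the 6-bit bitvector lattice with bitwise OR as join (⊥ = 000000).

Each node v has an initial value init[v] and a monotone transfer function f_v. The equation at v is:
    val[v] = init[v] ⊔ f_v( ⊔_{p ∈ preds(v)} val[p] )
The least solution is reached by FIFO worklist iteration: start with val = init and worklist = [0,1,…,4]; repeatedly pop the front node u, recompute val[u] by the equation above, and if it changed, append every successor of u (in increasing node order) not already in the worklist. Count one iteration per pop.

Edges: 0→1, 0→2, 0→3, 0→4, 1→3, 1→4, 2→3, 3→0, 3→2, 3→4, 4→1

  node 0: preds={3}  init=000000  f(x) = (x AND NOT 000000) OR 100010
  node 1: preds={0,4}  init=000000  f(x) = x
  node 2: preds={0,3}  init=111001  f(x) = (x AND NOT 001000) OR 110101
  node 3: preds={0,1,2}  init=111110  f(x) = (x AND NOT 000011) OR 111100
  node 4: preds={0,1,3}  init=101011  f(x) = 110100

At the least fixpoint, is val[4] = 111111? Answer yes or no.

yes

Trace (6 dequeues):
  [1] u=0 | in 111110 | out 111110 | prev 000000 | push {}
  [2] u=1 | in 111111 | out 111111 | prev 000000 | push {}
  [3] u=2 | in 111110 | out 111111 | prev 111001 | push {}
  [4] u=3 | in 111111 | out 111110 | ==
  [5] u=4 | in 111111 | out 111111 | prev 101011 | push {1}
  [6] u=1 | in 111111 | out 111111 | ==

Converged values:
  [0] 111110
  [1] 111111
  [2] 111111
  [3] 111110
  [4] 111111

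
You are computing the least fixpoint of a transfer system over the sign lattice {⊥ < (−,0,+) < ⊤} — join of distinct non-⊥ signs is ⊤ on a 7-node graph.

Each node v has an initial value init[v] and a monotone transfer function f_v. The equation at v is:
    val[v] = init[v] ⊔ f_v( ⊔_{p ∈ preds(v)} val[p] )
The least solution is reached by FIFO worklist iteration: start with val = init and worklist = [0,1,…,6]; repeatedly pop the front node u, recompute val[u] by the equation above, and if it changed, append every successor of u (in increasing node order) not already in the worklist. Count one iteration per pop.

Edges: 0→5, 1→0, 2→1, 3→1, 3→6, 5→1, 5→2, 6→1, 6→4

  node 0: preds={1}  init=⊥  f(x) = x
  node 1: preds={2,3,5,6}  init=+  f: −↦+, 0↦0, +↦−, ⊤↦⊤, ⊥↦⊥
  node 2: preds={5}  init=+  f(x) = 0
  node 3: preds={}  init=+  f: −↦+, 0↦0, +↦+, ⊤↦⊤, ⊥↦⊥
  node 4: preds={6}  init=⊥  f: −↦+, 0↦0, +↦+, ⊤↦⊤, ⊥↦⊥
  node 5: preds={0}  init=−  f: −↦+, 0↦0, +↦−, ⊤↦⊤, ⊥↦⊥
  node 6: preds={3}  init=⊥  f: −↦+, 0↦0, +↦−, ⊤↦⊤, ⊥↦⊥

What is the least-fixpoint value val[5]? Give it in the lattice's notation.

Iteration log — 13 steps:
  step 1. node 0  ⊔preds=+  new=+  old=⊥  +wl: 
  step 2. node 1  ⊔preds=⊤  new=⊤  old=+  +wl: 0
  step 3. node 2  ⊔preds=−  new=⊤  old=+  +wl: 1
  step 4. node 3  ⊔preds=⊥  new=+  stable
  step 5. node 4  ⊔preds=⊥  new=⊥  stable
  step 6. node 5  ⊔preds=+  new=−  stable
  step 7. node 6  ⊔preds=+  new=−  old=⊥  +wl: 4
  step 8. node 0  ⊔preds=⊤  new=⊤  old=+  +wl: 5
  step 9. node 1  ⊔preds=⊤  new=⊤  stable
  step 10. node 4  ⊔preds=−  new=+  old=⊥  +wl: 
  step 11. node 5  ⊔preds=⊤  new=⊤  old=−  +wl: 1,2
  step 12. node 1  ⊔preds=⊤  new=⊤  stable
  step 13. node 2  ⊔preds=⊤  new=⊤  stable

Least fixpoint reached:
  node 0: ⊤
  node 1: ⊤
  node 2: ⊤
  node 3: +
  node 4: +
  node 5: ⊤
  node 6: −

⊤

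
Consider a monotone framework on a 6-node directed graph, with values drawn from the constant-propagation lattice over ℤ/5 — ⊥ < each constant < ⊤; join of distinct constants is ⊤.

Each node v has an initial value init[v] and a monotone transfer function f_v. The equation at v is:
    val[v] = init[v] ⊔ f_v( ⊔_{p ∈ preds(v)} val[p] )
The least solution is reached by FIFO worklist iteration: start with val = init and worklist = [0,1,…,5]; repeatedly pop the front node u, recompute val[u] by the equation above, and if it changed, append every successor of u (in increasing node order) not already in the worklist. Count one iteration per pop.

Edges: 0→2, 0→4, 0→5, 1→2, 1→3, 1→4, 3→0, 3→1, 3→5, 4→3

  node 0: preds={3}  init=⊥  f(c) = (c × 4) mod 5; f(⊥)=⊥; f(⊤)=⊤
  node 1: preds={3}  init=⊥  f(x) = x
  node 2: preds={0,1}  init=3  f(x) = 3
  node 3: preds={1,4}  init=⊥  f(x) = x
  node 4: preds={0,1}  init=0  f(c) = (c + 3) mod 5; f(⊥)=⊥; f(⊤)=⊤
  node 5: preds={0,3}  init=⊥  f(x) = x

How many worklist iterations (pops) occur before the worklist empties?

18

Worklist (18 pops):
  #1 pop 0: in=⊥ → ⊥ (no change)
  #2 pop 1: in=⊥ → ⊥ (no change)
  #3 pop 2: in=⊥ → 3 (no change)
  #4 pop 3: in=0 → 0 (was ⊥); enqueue [0,1]
  #5 pop 4: in=⊥ → 0 (no change)
  #6 pop 5: in=0 → 0 (was ⊥); enqueue []
  #7 pop 0: in=0 → 0 (was ⊥); enqueue [2,4,5]
  #8 pop 1: in=0 → 0 (was ⊥); enqueue [3]
  #9 pop 2: in=0 → 3 (no change)
  #10 pop 4: in=0 → ⊤ (was 0); enqueue []
  #11 pop 5: in=0 → 0 (no change)
  #12 pop 3: in=⊤ → ⊤ (was 0); enqueue [0,1,5]
  #13 pop 0: in=⊤ → ⊤ (was 0); enqueue [2,4]
  #14 pop 1: in=⊤ → ⊤ (was 0); enqueue [3]
  #15 pop 5: in=⊤ → ⊤ (was 0); enqueue []
  #16 pop 2: in=⊤ → 3 (no change)
  #17 pop 4: in=⊤ → ⊤ (no change)
  #18 pop 3: in=⊤ → ⊤ (no change)

Fixpoint:
  val[0] = ⊤
  val[1] = ⊤
  val[2] = 3
  val[3] = ⊤
  val[4] = ⊤
  val[5] = ⊤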